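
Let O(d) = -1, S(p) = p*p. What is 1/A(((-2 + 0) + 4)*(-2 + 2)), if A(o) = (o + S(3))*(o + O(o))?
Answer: -⅑ ≈ -0.11111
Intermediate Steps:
S(p) = p²
A(o) = (-1 + o)*(9 + o) (A(o) = (o + 3²)*(o - 1) = (o + 9)*(-1 + o) = (9 + o)*(-1 + o) = (-1 + o)*(9 + o))
1/A(((-2 + 0) + 4)*(-2 + 2)) = 1/(-9 + (((-2 + 0) + 4)*(-2 + 2))² + 8*(((-2 + 0) + 4)*(-2 + 2))) = 1/(-9 + ((-2 + 4)*0)² + 8*((-2 + 4)*0)) = 1/(-9 + (2*0)² + 8*(2*0)) = 1/(-9 + 0² + 8*0) = 1/(-9 + 0 + 0) = 1/(-9) = -⅑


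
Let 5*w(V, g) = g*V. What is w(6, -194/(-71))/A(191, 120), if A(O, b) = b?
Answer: 97/3550 ≈ 0.027324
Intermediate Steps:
w(V, g) = V*g/5 (w(V, g) = (g*V)/5 = (V*g)/5 = V*g/5)
w(6, -194/(-71))/A(191, 120) = ((⅕)*6*(-194/(-71)))/120 = ((⅕)*6*(-194*(-1/71)))*(1/120) = ((⅕)*6*(194/71))*(1/120) = (1164/355)*(1/120) = 97/3550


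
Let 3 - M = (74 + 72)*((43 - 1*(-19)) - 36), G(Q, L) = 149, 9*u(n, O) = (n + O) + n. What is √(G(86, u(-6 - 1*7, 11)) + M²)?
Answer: 17*√49782 ≈ 3793.0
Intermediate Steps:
u(n, O) = O/9 + 2*n/9 (u(n, O) = ((n + O) + n)/9 = ((O + n) + n)/9 = (O + 2*n)/9 = O/9 + 2*n/9)
M = -3793 (M = 3 - (74 + 72)*((43 - 1*(-19)) - 36) = 3 - 146*((43 + 19) - 36) = 3 - 146*(62 - 36) = 3 - 146*26 = 3 - 1*3796 = 3 - 3796 = -3793)
√(G(86, u(-6 - 1*7, 11)) + M²) = √(149 + (-3793)²) = √(149 + 14386849) = √14386998 = 17*√49782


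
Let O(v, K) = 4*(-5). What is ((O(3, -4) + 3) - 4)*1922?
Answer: -40362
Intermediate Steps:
O(v, K) = -20
((O(3, -4) + 3) - 4)*1922 = ((-20 + 3) - 4)*1922 = (-17 - 4)*1922 = -21*1922 = -40362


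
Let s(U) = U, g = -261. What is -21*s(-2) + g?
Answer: -219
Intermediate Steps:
-21*s(-2) + g = -21*(-2) - 261 = 42 - 261 = -219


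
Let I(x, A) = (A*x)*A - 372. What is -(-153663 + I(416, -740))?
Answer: -227647565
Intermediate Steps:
I(x, A) = -372 + x*A² (I(x, A) = x*A² - 372 = -372 + x*A²)
-(-153663 + I(416, -740)) = -(-153663 + (-372 + 416*(-740)²)) = -(-153663 + (-372 + 416*547600)) = -(-153663 + (-372 + 227801600)) = -(-153663 + 227801228) = -1*227647565 = -227647565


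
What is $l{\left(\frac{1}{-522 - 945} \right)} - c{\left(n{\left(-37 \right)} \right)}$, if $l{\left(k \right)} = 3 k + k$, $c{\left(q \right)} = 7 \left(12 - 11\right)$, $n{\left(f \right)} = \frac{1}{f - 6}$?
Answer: $- \frac{10273}{1467} \approx -7.0027$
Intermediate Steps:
$n{\left(f \right)} = \frac{1}{-6 + f}$
$c{\left(q \right)} = 7$ ($c{\left(q \right)} = 7 \cdot 1 = 7$)
$l{\left(k \right)} = 4 k$
$l{\left(\frac{1}{-522 - 945} \right)} - c{\left(n{\left(-37 \right)} \right)} = \frac{4}{-522 - 945} - 7 = \frac{4}{-1467} - 7 = 4 \left(- \frac{1}{1467}\right) - 7 = - \frac{4}{1467} - 7 = - \frac{10273}{1467}$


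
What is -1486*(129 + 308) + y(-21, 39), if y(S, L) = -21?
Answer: -649403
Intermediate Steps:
-1486*(129 + 308) + y(-21, 39) = -1486*(129 + 308) - 21 = -1486*437 - 21 = -649382 - 21 = -649403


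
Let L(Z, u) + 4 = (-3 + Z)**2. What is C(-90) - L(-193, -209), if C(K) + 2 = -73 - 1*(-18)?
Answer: -38469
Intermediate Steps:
L(Z, u) = -4 + (-3 + Z)**2
C(K) = -57 (C(K) = -2 + (-73 - 1*(-18)) = -2 + (-73 + 18) = -2 - 55 = -57)
C(-90) - L(-193, -209) = -57 - (-4 + (-3 - 193)**2) = -57 - (-4 + (-196)**2) = -57 - (-4 + 38416) = -57 - 1*38412 = -57 - 38412 = -38469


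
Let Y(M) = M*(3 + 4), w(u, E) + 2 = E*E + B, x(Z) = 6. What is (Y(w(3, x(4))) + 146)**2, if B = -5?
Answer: 121801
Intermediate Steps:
w(u, E) = -7 + E**2 (w(u, E) = -2 + (E*E - 5) = -2 + (E**2 - 5) = -2 + (-5 + E**2) = -7 + E**2)
Y(M) = 7*M (Y(M) = M*7 = 7*M)
(Y(w(3, x(4))) + 146)**2 = (7*(-7 + 6**2) + 146)**2 = (7*(-7 + 36) + 146)**2 = (7*29 + 146)**2 = (203 + 146)**2 = 349**2 = 121801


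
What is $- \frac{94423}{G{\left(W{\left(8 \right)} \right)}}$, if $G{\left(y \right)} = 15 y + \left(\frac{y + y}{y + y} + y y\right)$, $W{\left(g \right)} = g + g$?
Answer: $- \frac{13489}{71} \approx -189.99$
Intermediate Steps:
$W{\left(g \right)} = 2 g$
$G{\left(y \right)} = 1 + y^{2} + 15 y$ ($G{\left(y \right)} = 15 y + \left(\frac{2 y}{2 y} + y^{2}\right) = 15 y + \left(2 y \frac{1}{2 y} + y^{2}\right) = 15 y + \left(1 + y^{2}\right) = 1 + y^{2} + 15 y$)
$- \frac{94423}{G{\left(W{\left(8 \right)} \right)}} = - \frac{94423}{1 + \left(2 \cdot 8\right)^{2} + 15 \cdot 2 \cdot 8} = - \frac{94423}{1 + 16^{2} + 15 \cdot 16} = - \frac{94423}{1 + 256 + 240} = - \frac{94423}{497} = \left(-94423\right) \frac{1}{497} = - \frac{13489}{71}$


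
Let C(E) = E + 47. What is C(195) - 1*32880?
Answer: -32638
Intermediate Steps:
C(E) = 47 + E
C(195) - 1*32880 = (47 + 195) - 1*32880 = 242 - 32880 = -32638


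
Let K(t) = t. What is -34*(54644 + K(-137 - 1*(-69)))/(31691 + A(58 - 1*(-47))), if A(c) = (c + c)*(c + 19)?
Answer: -1855584/57731 ≈ -32.142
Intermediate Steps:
A(c) = 2*c*(19 + c) (A(c) = (2*c)*(19 + c) = 2*c*(19 + c))
-34*(54644 + K(-137 - 1*(-69)))/(31691 + A(58 - 1*(-47))) = -34*(54644 + (-137 - 1*(-69)))/(31691 + 2*(58 - 1*(-47))*(19 + (58 - 1*(-47)))) = -34*(54644 + (-137 + 69))/(31691 + 2*(58 + 47)*(19 + (58 + 47))) = -34*(54644 - 68)/(31691 + 2*105*(19 + 105)) = -1855584/(31691 + 2*105*124) = -1855584/(31691 + 26040) = -1855584/57731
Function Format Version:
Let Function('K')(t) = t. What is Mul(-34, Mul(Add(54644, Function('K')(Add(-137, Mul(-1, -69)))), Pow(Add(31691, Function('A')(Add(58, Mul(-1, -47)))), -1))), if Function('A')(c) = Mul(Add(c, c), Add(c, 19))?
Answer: Rational(-1855584, 57731) ≈ -32.142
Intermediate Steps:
Function('A')(c) = Mul(2, c, Add(19, c)) (Function('A')(c) = Mul(Mul(2, c), Add(19, c)) = Mul(2, c, Add(19, c)))
Mul(-34, Mul(Add(54644, Function('K')(Add(-137, Mul(-1, -69)))), Pow(Add(31691, Function('A')(Add(58, Mul(-1, -47)))), -1))) = Mul(-34, Mul(Add(54644, Add(-137, Mul(-1, -69))), Pow(Add(31691, Mul(2, Add(58, Mul(-1, -47)), Add(19, Add(58, Mul(-1, -47))))), -1))) = Mul(-34, Mul(Add(54644, Add(-137, 69)), Pow(Add(31691, Mul(2, Add(58, 47), Add(19, Add(58, 47)))), -1))) = Mul(-34, Mul(Add(54644, -68), Pow(Add(31691, Mul(2, 105, Add(19, 105))), -1))) = Mul(-34, Mul(54576, Pow(Add(31691, Mul(2, 105, 124)), -1))) = Mul(-34, Mul(54576, Pow(Add(31691, 26040), -1))) = Mul(-34, Mul(54576, Pow(57731, -1))) = Mul(-34, Mul(54576, Rational(1, 57731))) = Mul(-34, Rational(54576, 57731)) = Rational(-1855584, 57731)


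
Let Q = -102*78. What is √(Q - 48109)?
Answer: I*√56065 ≈ 236.78*I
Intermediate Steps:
Q = -7956
√(Q - 48109) = √(-7956 - 48109) = √(-56065) = I*√56065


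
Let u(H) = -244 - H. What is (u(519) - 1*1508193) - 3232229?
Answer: -4741185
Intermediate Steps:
(u(519) - 1*1508193) - 3232229 = ((-244 - 1*519) - 1*1508193) - 3232229 = ((-244 - 519) - 1508193) - 3232229 = (-763 - 1508193) - 3232229 = -1508956 - 3232229 = -4741185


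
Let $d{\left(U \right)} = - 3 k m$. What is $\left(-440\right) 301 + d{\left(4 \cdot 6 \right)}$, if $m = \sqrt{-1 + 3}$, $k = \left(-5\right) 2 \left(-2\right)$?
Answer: $-132440 - 60 \sqrt{2} \approx -1.3252 \cdot 10^{5}$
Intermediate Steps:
$k = 20$ ($k = \left(-10\right) \left(-2\right) = 20$)
$m = \sqrt{2} \approx 1.4142$
$d{\left(U \right)} = - 60 \sqrt{2}$ ($d{\left(U \right)} = \left(-3\right) 20 \sqrt{2} = - 60 \sqrt{2}$)
$\left(-440\right) 301 + d{\left(4 \cdot 6 \right)} = \left(-440\right) 301 - 60 \sqrt{2} = -132440 - 60 \sqrt{2}$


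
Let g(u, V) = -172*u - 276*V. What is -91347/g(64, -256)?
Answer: -91347/59648 ≈ -1.5314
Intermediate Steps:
g(u, V) = -276*V - 172*u
-91347/g(64, -256) = -91347/(-276*(-256) - 172*64) = -91347/(70656 - 11008) = -91347/59648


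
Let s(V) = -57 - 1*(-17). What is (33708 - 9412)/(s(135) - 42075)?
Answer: -24296/42115 ≈ -0.57690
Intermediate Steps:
s(V) = -40 (s(V) = -57 + 17 = -40)
(33708 - 9412)/(s(135) - 42075) = (33708 - 9412)/(-40 - 42075) = 24296/(-42115) = 24296*(-1/42115) = -24296/42115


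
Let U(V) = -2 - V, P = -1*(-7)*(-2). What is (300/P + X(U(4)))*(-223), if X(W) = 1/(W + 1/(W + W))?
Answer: 2460582/511 ≈ 4815.2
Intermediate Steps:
P = -14 (P = 7*(-2) = -14)
X(W) = 1/(W + 1/(2*W))
(300/P + X(U(4)))*(-223) = (300/(-14) + 2*(-2 - 1*4)/(1 + 2*(-2 - 1*4)²))*(-223) = (300*(-1/14) + 2*(-2 - 4)/(1 + 2*(-2 - 4)²))*(-223) = (-150/7 + 2*(-6)/(1 + 2*(-6)²))*(-223) = (-150/7 + 2*(-6)/(1 + 2*36))*(-223) = (-150/7 + 2*(-6)/(1 + 72))*(-223) = (-150/7 + 2*(-6)/73)*(-223) = (-150/7 + 2*(-6)*(1/73))*(-223) = (-150/7 - 12/73)*(-223) = -11034/511*(-223) = 2460582/511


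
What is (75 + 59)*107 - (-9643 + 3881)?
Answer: 20100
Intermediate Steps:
(75 + 59)*107 - (-9643 + 3881) = 134*107 - 1*(-5762) = 14338 + 5762 = 20100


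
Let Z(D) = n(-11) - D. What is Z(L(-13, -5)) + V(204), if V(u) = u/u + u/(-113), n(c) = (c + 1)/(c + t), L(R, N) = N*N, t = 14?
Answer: -9878/339 ≈ -29.139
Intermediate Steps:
L(R, N) = N**2
n(c) = (1 + c)/(14 + c) (n(c) = (c + 1)/(c + 14) = (1 + c)/(14 + c))
V(u) = 1 - u/113 (V(u) = 1 + u*(-1/113) = 1 - u/113)
Z(D) = -10/3 - D (Z(D) = (1 - 11)/(14 - 11) - D = -10/3 - D)
Z(L(-13, -5)) + V(204) = (-10/3 - 1*(-5)**2) + (1 - 1/113*204) = (-10/3 - 1*25) + (1 - 204/113) = (-10/3 - 25) - 91/113 = -85/3 - 91/113 = -9878/339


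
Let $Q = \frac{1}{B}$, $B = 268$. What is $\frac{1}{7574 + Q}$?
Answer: $\frac{268}{2029833} \approx 0.00013203$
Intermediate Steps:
$Q = \frac{1}{268} \approx 0.0037313$
$\frac{1}{7574 + Q} = \frac{1}{7574 + \frac{1}{268}} = \frac{1}{\frac{2029833}{268}} = \frac{268}{2029833}$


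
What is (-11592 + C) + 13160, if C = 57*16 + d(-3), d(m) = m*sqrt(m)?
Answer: 2480 - 3*I*sqrt(3) ≈ 2480.0 - 5.1962*I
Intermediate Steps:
d(m) = m**(3/2)
C = 912 - 3*I*sqrt(3) (C = 57*16 + (-3)**(3/2) = 912 - 3*I*sqrt(3) ≈ 912.0 - 5.1962*I)
(-11592 + C) + 13160 = (-11592 + (912 - 3*I*sqrt(3))) + 13160 = (-10680 - 3*I*sqrt(3)) + 13160 = 2480 - 3*I*sqrt(3)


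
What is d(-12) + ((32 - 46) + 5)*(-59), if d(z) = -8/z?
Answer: 1595/3 ≈ 531.67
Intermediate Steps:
d(-12) + ((32 - 46) + 5)*(-59) = -8/(-12) + ((32 - 46) + 5)*(-59) = -8*(-1/12) + (-14 + 5)*(-59) = 2/3 - 9*(-59) = 2/3 + 531 = 1595/3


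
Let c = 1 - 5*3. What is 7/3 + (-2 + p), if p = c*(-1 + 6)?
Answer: -209/3 ≈ -69.667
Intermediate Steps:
c = -14 (c = 1 - 15 = -14)
p = -70 (p = -14*(-1 + 6) = -14*5 = -70)
7/3 + (-2 + p) = 7/3 + (-2 - 70) = (⅓)*7 - 72 = 7/3 - 72 = -209/3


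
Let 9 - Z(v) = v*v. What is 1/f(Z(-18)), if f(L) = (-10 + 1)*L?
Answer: 1/2835 ≈ 0.00035273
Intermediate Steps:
Z(v) = 9 - v² (Z(v) = 9 - v*v = 9 - v²)
f(L) = -9*L
1/f(Z(-18)) = 1/(-9*(9 - 1*(-18)²)) = 1/(-9*(9 - 1*324)) = 1/(-9*(9 - 324)) = 1/(-9*(-315)) = 1/2835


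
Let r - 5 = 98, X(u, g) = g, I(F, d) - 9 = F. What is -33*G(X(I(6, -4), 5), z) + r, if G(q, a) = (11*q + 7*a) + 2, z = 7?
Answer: -3395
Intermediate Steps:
I(F, d) = 9 + F
G(q, a) = 2 + 7*a + 11*q (G(q, a) = (7*a + 11*q) + 2 = 2 + 7*a + 11*q)
r = 103 (r = 5 + 98 = 103)
-33*G(X(I(6, -4), 5), z) + r = -33*(2 + 7*7 + 11*5) + 103 = -33*(2 + 49 + 55) + 103 = -33*106 + 103 = -3498 + 103 = -3395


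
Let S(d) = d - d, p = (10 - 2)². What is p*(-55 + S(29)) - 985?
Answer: -4505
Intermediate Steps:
p = 64 (p = 8² = 64)
S(d) = 0
p*(-55 + S(29)) - 985 = 64*(-55 + 0) - 985 = 64*(-55) - 985 = -3520 - 985 = -4505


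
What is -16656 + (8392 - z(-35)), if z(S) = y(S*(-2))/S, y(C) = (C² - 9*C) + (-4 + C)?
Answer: -284904/35 ≈ -8140.1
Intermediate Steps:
y(C) = -4 + C² - 8*C
z(S) = (-4 + 4*S² + 16*S)/S (z(S) = (-4 + (S*(-2))² - 8*S*(-2))/S = (-4 + (-2*S)² - (-16)*S)/S = (-4 + 4*S² + 16*S)/S)
-16656 + (8392 - z(-35)) = -16656 + (8392 - (16 - 4/(-35) + 4*(-35))) = -16656 + (8392 - (16 - 4*(-1/35) - 140)) = -16656 + (8392 - (16 + 4/35 - 140)) = -16656 + (8392 - 1*(-4336/35)) = -16656 + (8392 + 4336/35) = -16656 + 298056/35 = -284904/35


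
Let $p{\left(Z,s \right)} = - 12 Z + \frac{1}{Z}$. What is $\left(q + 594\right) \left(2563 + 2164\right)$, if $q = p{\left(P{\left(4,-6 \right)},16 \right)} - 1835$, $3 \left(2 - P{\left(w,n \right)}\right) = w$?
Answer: $- \frac{11793865}{2} \approx -5.8969 \cdot 10^{6}$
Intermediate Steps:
$P{\left(w,n \right)} = 2 - \frac{w}{3}$
$p{\left(Z,s \right)} = \frac{1}{Z} - 12 Z$
$q = - \frac{3683}{2}$ ($q = \left(\frac{1}{2 - \frac{4}{3}} - 12 \left(2 - \frac{4}{3}\right)\right) - 1835 = \left(\frac{1}{\frac{2}{3}} - 8\right) - 1835 = \left(\frac{3}{2} - 8\right) - 1835 = - \frac{13}{2} - 1835 = - \frac{3683}{2} \approx -1841.5$)
$\left(q + 594\right) \left(2563 + 2164\right) = \left(- \frac{3683}{2} + 594\right) \left(2563 + 2164\right) = \left(- \frac{2495}{2}\right) 4727 = - \frac{11793865}{2}$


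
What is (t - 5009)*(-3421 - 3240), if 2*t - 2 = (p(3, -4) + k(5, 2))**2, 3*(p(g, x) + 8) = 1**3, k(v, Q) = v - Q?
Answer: 299571814/9 ≈ 3.3286e+7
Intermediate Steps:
p(g, x) = -23/3 (p(g, x) = -8 + (1/3)*1**3 = -8 + (1/3)*1 = -8 + 1/3 = -23/3)
t = 107/9 (t = 1 + (-23/3 + (5 - 1*2))**2/2 = 1 + (-23/3 + (5 - 2))**2/2 = 1 + (-23/3 + 3)**2/2 = 1 + (-14/3)**2/2 = 1 + (1/2)*(196/9) = 1 + 98/9 = 107/9 ≈ 11.889)
(t - 5009)*(-3421 - 3240) = (107/9 - 5009)*(-3421 - 3240) = -44974/9*(-6661) = 299571814/9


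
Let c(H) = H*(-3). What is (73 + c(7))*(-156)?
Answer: -8112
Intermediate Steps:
c(H) = -3*H
(73 + c(7))*(-156) = (73 - 3*7)*(-156) = (73 - 21)*(-156) = 52*(-156) = -8112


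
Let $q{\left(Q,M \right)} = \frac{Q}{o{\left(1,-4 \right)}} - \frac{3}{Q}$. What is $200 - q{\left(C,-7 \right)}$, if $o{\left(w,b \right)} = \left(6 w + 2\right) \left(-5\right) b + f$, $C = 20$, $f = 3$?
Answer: $\frac{652089}{3260} \approx 200.03$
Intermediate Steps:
$o{\left(w,b \right)} = 3 + b \left(-10 - 30 w\right)$ ($o{\left(w,b \right)} = \left(6 w + 2\right) \left(-5\right) b + 3 = \left(2 + 6 w\right) \left(-5\right) b + 3 = \left(-10 - 30 w\right) b + 3 = b \left(-10 - 30 w\right) + 3 = 3 + b \left(-10 - 30 w\right)$)
$q{\left(Q,M \right)} = - \frac{3}{Q} + \frac{Q}{163}$ ($q{\left(Q,M \right)} = \frac{Q}{3 - -40 - \left(-120\right) 1} - \frac{3}{Q} = \frac{Q}{3 + 40 + 120} - \frac{3}{Q} = \frac{Q}{163} - \frac{3}{Q} = - \frac{3}{Q} + \frac{Q}{163}$)
$200 - q{\left(C,-7 \right)} = 200 - \left(- \frac{3}{20} + \frac{1}{163} \cdot 20\right) = 200 - \left(\left(-3\right) \frac{1}{20} + \frac{20}{163}\right) = 200 - \left(- \frac{3}{20} + \frac{20}{163}\right) = 200 - - \frac{89}{3260} = 200 + \frac{89}{3260} = \frac{652089}{3260}$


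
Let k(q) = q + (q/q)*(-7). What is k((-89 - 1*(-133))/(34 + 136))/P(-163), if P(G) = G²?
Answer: -573/2258365 ≈ -0.00025372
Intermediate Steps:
k(q) = -7 + q (k(q) = q + 1*(-7) = q - 7 = -7 + q)
k((-89 - 1*(-133))/(34 + 136))/P(-163) = (-7 + (-89 - 1*(-133))/(34 + 136))/((-163)²) = (-7 + (-89 + 133)/170)/26569 = (-7 + 44*(1/170))*(1/26569) = (-7 + 22/85)*(1/26569) = -573/85*1/26569 = -573/2258365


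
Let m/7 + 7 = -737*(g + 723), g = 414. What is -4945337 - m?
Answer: 920495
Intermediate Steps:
m = -5865832 (m = -49 + 7*(-737*(414 + 723)) = -49 + 7*(-737*1137) = -49 + 7*(-837969) = -49 - 5865783 = -5865832)
-4945337 - m = -4945337 - 1*(-5865832) = -4945337 + 5865832 = 920495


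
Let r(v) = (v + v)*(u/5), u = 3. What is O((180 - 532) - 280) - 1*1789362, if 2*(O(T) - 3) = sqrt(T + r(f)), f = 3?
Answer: -1789359 + I*sqrt(15710)/10 ≈ -1.7894e+6 + 12.534*I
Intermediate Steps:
r(v) = 6*v/5 (r(v) = (v + v)*(3/5) = (2*v)*(3*(1/5)) = (2*v)*(3/5) = 6*v/5)
O(T) = 3 + sqrt(18/5 + T)/2 (O(T) = 3 + sqrt(T + (6/5)*3)/2 = 3 + sqrt(T + 18/5)/2 = 3 + sqrt(18/5 + T)/2)
O((180 - 532) - 280) - 1*1789362 = (3 + sqrt(90 + 25*((180 - 532) - 280))/10) - 1*1789362 = (3 + sqrt(90 + 25*(-352 - 280))/10) - 1789362 = (3 + sqrt(90 + 25*(-632))/10) - 1789362 = (3 + sqrt(90 - 15800)/10) - 1789362 = (3 + sqrt(-15710)/10) - 1789362 = (3 + (I*sqrt(15710))/10) - 1789362 = (3 + I*sqrt(15710)/10) - 1789362 = -1789359 + I*sqrt(15710)/10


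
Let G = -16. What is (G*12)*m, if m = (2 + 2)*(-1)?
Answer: 768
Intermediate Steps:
m = -4 (m = 4*(-1) = -4)
(G*12)*m = -16*12*(-4) = -192*(-4) = 768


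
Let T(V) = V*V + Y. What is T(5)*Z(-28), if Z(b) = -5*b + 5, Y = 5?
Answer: 4350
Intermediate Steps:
T(V) = 5 + V² (T(V) = V*V + 5 = V² + 5 = 5 + V²)
Z(b) = 5 - 5*b
T(5)*Z(-28) = (5 + 5²)*(5 - 5*(-28)) = (5 + 25)*(5 + 140) = 30*145 = 4350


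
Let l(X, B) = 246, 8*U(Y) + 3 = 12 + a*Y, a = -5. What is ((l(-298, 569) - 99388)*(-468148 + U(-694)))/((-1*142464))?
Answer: -61826686185/189952 ≈ -3.2549e+5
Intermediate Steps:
U(Y) = 9/8 - 5*Y/8 (U(Y) = -3/8 + (12 - 5*Y)/8 = -3/8 + (3/2 - 5*Y/8) = 9/8 - 5*Y/8)
((l(-298, 569) - 99388)*(-468148 + U(-694)))/((-1*142464)) = ((246 - 99388)*(-468148 + (9/8 - 5/8*(-694))))/((-1*142464)) = -99142*(-468148 + (9/8 + 1735/4))/(-142464) = -99142*(-468148 + 3479/8)*(-1/142464) = -99142*(-3741705/8)*(-1/142464) = (185480058555/4)*(-1/142464) = -61826686185/189952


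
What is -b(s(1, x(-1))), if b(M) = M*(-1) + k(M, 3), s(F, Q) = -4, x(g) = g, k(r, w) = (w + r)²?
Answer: -5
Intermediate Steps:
k(r, w) = (r + w)²
b(M) = (3 + M)² - M (b(M) = M*(-1) + (M + 3)² = -M + (3 + M)² = (3 + M)² - M)
-b(s(1, x(-1))) = -((3 - 4)² - 1*(-4)) = -((-1)² + 4) = -(1 + 4) = -1*5 = -5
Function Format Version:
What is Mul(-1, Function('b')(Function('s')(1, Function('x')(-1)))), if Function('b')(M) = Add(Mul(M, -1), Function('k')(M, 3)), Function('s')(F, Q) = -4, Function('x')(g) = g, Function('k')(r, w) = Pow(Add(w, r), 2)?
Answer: -5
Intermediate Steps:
Function('k')(r, w) = Pow(Add(r, w), 2)
Function('b')(M) = Add(Pow(Add(3, M), 2), Mul(-1, M)) (Function('b')(M) = Add(Mul(M, -1), Pow(Add(M, 3), 2)) = Add(Mul(-1, M), Pow(Add(3, M), 2)) = Add(Pow(Add(3, M), 2), Mul(-1, M)))
Mul(-1, Function('b')(Function('s')(1, Function('x')(-1)))) = Mul(-1, Add(Pow(Add(3, -4), 2), Mul(-1, -4))) = Mul(-1, Add(Pow(-1, 2), 4)) = Mul(-1, Add(1, 4)) = Mul(-1, 5) = -5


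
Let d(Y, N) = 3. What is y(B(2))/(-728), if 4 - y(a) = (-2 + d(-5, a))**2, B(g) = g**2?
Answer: -3/728 ≈ -0.0041209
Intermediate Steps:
y(a) = 3 (y(a) = 4 - (-2 + 3)**2 = 4 - 1*1**2 = 4 - 1*1 = 4 - 1 = 3)
y(B(2))/(-728) = 3/(-728) = 3*(-1/728) = -3/728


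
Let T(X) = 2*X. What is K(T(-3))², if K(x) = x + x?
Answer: 144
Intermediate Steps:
K(x) = 2*x
K(T(-3))² = (2*(2*(-3)))² = (2*(-6))² = (-12)² = 144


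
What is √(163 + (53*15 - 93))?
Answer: √865 ≈ 29.411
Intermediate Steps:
√(163 + (53*15 - 93)) = √(163 + (795 - 93)) = √(163 + 702) = √865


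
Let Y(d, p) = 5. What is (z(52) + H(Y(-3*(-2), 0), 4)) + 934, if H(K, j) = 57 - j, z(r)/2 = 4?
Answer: 995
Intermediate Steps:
z(r) = 8 (z(r) = 2*4 = 8)
(z(52) + H(Y(-3*(-2), 0), 4)) + 934 = (8 + (57 - 1*4)) + 934 = (8 + (57 - 4)) + 934 = (8 + 53) + 934 = 61 + 934 = 995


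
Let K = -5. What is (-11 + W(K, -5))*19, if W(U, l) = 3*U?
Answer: -494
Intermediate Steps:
(-11 + W(K, -5))*19 = (-11 + 3*(-5))*19 = (-11 - 15)*19 = -26*19 = -494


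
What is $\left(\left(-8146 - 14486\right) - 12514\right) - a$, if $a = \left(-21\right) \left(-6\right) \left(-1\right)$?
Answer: $-35020$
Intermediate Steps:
$a = -126$ ($a = 126 \left(-1\right) = -126$)
$\left(\left(-8146 - 14486\right) - 12514\right) - a = \left(\left(-8146 - 14486\right) - 12514\right) - -126 = \left(-22632 - 12514\right) + 126 = -35146 + 126 = -35020$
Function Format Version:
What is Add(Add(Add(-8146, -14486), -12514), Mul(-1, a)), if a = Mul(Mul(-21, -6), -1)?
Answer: -35020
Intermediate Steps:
a = -126 (a = Mul(126, -1) = -126)
Add(Add(Add(-8146, -14486), -12514), Mul(-1, a)) = Add(Add(Add(-8146, -14486), -12514), Mul(-1, -126)) = Add(Add(-22632, -12514), 126) = Add(-35146, 126) = -35020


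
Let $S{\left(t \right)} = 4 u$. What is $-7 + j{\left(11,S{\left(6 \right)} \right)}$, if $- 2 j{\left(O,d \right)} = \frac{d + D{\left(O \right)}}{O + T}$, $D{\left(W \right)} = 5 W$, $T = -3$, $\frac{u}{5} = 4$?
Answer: $- \frac{247}{16} \approx -15.438$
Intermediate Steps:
$u = 20$ ($u = 5 \cdot 4 = 20$)
$S{\left(t \right)} = 80$ ($S{\left(t \right)} = 4 \cdot 20 = 80$)
$j{\left(O,d \right)} = - \frac{d + 5 O}{2 \left(-3 + O\right)}$ ($j{\left(O,d \right)} = - \frac{\left(d + 5 O\right) \frac{1}{O - 3}}{2} = - \frac{\left(d + 5 O\right) \frac{1}{-3 + O}}{2} = - \frac{\frac{1}{-3 + O} \left(d + 5 O\right)}{2} = - \frac{d + 5 O}{2 \left(-3 + O\right)}$)
$-7 + j{\left(11,S{\left(6 \right)} \right)} = -7 + \frac{\left(-1\right) 80 - 55}{2 \left(-3 + 11\right)} = -7 + \frac{-80 - 55}{2 \cdot 8} = -7 + \frac{1}{2} \cdot \frac{1}{8} \left(-135\right) = -7 - \frac{135}{16} = - \frac{247}{16}$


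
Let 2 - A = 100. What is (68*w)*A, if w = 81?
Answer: -539784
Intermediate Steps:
A = -98 (A = 2 - 1*100 = 2 - 100 = -98)
(68*w)*A = (68*81)*(-98) = 5508*(-98) = -539784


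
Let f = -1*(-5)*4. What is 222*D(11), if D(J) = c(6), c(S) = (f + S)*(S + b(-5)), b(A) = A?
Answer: 5772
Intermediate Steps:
f = 20 (f = 5*4 = 20)
c(S) = (-5 + S)*(20 + S) (c(S) = (20 + S)*(S - 5) = (20 + S)*(-5 + S) = (-5 + S)*(20 + S))
D(J) = 26 (D(J) = -100 + 6² + 15*6 = -100 + 36 + 90 = 26)
222*D(11) = 222*26 = 5772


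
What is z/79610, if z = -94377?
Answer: -94377/79610 ≈ -1.1855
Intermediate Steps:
z/79610 = -94377/79610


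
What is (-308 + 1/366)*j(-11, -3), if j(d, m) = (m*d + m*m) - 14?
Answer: -1578178/183 ≈ -8623.9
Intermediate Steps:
j(d, m) = -14 + m² + d*m (j(d, m) = (d*m + m²) - 14 = (m² + d*m) - 14 = -14 + m² + d*m)
(-308 + 1/366)*j(-11, -3) = (-308 + 1/366)*(-14 + (-3)² - 11*(-3)) = (-308 + 1/366)*(-14 + 9 + 33) = -112727/366*28 = -1578178/183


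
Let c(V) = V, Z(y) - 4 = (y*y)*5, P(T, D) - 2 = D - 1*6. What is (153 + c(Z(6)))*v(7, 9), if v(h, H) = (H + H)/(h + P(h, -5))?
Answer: -3033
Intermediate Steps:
P(T, D) = -4 + D (P(T, D) = 2 + (D - 1*6) = 2 + (D - 6) = 2 + (-6 + D) = -4 + D)
Z(y) = 4 + 5*y**2 (Z(y) = 4 + (y*y)*5 = 4 + y**2*5 = 4 + 5*y**2)
v(h, H) = 2*H/(-9 + h) (v(h, H) = (H + H)/(h + (-4 - 5)) = (2*H)/(h - 9) = (2*H)/(-9 + h) = 2*H/(-9 + h))
(153 + c(Z(6)))*v(7, 9) = (153 + (4 + 5*6**2))*(2*9/(-9 + 7)) = (153 + (4 + 5*36))*(2*9/(-2)) = (153 + (4 + 180))*(2*9*(-1/2)) = (153 + 184)*(-9) = 337*(-9) = -3033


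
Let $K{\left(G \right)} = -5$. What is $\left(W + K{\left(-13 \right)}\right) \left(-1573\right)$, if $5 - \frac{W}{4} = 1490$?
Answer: $9351485$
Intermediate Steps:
$W = -5940$ ($W = 20 - 5960 = -5940$)
$\left(W + K{\left(-13 \right)}\right) \left(-1573\right) = \left(-5940 - 5\right) \left(-1573\right) = \left(-5945\right) \left(-1573\right) = 9351485$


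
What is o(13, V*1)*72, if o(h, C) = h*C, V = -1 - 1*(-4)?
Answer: 2808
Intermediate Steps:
V = 3 (V = -1 + 4 = 3)
o(h, C) = C*h
o(13, V*1)*72 = ((3*1)*13)*72 = (3*13)*72 = 39*72 = 2808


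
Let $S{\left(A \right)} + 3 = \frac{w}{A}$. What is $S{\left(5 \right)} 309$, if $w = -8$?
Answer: $- \frac{7107}{5} \approx -1421.4$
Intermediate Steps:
$S{\left(A \right)} = -3 - \frac{8}{A}$
$S{\left(5 \right)} 309 = \left(-3 - \frac{8}{5}\right) 309 = \left(- \frac{23}{5}\right) 309 = - \frac{7107}{5}$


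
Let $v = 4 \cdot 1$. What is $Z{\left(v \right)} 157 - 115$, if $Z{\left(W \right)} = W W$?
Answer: $2397$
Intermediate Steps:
$v = 4$
$Z{\left(W \right)} = W^{2}$
$Z{\left(v \right)} 157 - 115 = 4^{2} \cdot 157 - 115 = 16 \cdot 157 - 115 = 2512 - 115 = 2397$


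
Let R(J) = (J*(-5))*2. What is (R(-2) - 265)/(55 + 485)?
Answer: -49/108 ≈ -0.45370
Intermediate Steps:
R(J) = -10*J (R(J) = -5*J*2 = -10*J)
(R(-2) - 265)/(55 + 485) = (-10*(-2) - 265)/(55 + 485) = (20 - 265)/540 = -245*1/540 = -49/108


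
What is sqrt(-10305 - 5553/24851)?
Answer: 18*I*sqrt(19642652867)/24851 ≈ 101.51*I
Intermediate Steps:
sqrt(-10305 - 5553/24851) = sqrt(-256095108/24851) = 18*I*sqrt(19642652867)/24851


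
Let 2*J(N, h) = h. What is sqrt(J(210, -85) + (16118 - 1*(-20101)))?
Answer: sqrt(144706)/2 ≈ 190.20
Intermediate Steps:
J(N, h) = h/2
sqrt(J(210, -85) + (16118 - 1*(-20101))) = sqrt((1/2)*(-85) + (16118 - 1*(-20101))) = sqrt(-85/2 + (16118 + 20101)) = sqrt(-85/2 + 36219) = sqrt(72353/2) = sqrt(144706)/2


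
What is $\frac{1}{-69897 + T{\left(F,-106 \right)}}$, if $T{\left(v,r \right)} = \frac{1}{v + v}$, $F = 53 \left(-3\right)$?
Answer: $- \frac{318}{22227247} \approx -1.4307 \cdot 10^{-5}$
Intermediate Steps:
$F = -159$
$T{\left(v,r \right)} = \frac{1}{2 v}$
$\frac{1}{-69897 + T{\left(F,-106 \right)}} = \frac{1}{-69897 + \frac{1}{2 \left(-159\right)}} = \frac{1}{-69897 + \frac{1}{2} \left(- \frac{1}{159}\right)} = \frac{1}{-69897 - \frac{1}{318}} = \frac{1}{- \frac{22227247}{318}} = - \frac{318}{22227247}$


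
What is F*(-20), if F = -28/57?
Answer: 560/57 ≈ 9.8246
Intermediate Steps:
F = -28/57 (F = -28*1/57 = -28/57 ≈ -0.49123)
F*(-20) = -28/57*(-20) = 560/57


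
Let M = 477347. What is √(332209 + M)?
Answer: 2*√202389 ≈ 899.75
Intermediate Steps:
√(332209 + M) = √(332209 + 477347) = √809556 = 2*√202389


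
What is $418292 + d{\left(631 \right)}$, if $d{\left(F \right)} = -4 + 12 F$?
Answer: $425860$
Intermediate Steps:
$418292 + d{\left(631 \right)} = 418292 + \left(-4 + 12 \cdot 631\right) = 418292 + \left(-4 + 7572\right) = 418292 + 7568 = 425860$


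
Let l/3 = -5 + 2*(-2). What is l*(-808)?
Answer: 21816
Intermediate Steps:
l = -27 (l = 3*(-5 + 2*(-2)) = 3*(-5 - 4) = 3*(-9) = -27)
l*(-808) = -27*(-808) = 21816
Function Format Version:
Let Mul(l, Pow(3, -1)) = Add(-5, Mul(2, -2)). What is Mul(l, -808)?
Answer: 21816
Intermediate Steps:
l = -27 (l = Mul(3, Add(-5, Mul(2, -2))) = Mul(3, Add(-5, -4)) = Mul(3, -9) = -27)
Mul(l, -808) = Mul(-27, -808) = 21816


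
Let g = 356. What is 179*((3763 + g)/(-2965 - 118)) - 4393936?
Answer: -13547241989/3083 ≈ -4.3942e+6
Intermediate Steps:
179*((3763 + g)/(-2965 - 118)) - 4393936 = 179*((3763 + 356)/(-2965 - 118)) - 4393936 = 179*(4119/(-3083)) - 4393936 = 179*(4119*(-1/3083)) - 4393936 = 179*(-4119/3083) - 4393936 = -737301/3083 - 4393936 = -13547241989/3083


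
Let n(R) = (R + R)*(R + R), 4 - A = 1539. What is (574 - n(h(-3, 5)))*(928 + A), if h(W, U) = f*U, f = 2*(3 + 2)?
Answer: 5721582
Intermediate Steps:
f = 10 (f = 2*5 = 10)
A = -1535 (A = 4 - 1*1539 = 4 - 1539 = -1535)
h(W, U) = 10*U
n(R) = 4*R**2 (n(R) = (2*R)*(2*R) = 4*R**2)
(574 - n(h(-3, 5)))*(928 + A) = (574 - 4*(10*5)**2)*(928 - 1535) = (574 - 4*50**2)*(-607) = (574 - 4*2500)*(-607) = (574 - 1*10000)*(-607) = (574 - 10000)*(-607) = -9426*(-607) = 5721582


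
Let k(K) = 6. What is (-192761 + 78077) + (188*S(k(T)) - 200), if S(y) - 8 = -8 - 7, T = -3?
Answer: -116200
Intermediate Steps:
S(y) = -7 (S(y) = 8 + (-8 - 7) = 8 - 15 = -7)
(-192761 + 78077) + (188*S(k(T)) - 200) = (-192761 + 78077) + (188*(-7) - 200) = -114684 + (-1316 - 200) = -114684 - 1516 = -116200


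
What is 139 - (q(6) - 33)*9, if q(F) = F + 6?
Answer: 328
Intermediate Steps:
q(F) = 6 + F
139 - (q(6) - 33)*9 = 139 - ((6 + 6) - 33)*9 = 139 - (12 - 33)*9 = 139 - (-21)*9 = 139 - 1*(-189) = 139 + 189 = 328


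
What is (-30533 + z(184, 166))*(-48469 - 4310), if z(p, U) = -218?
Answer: 1623007029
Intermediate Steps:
(-30533 + z(184, 166))*(-48469 - 4310) = (-30533 - 218)*(-48469 - 4310) = -30751*(-52779) = 1623007029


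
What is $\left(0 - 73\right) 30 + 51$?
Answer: $-2139$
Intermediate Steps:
$\left(0 - 73\right) 30 + 51 = \left(-73\right) 30 + 51 = -2190 + 51 = -2139$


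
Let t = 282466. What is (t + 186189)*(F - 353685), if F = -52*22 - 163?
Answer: -166368775760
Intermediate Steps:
F = -1307 (F = -1144 - 163 = -1307)
(t + 186189)*(F - 353685) = (282466 + 186189)*(-1307 - 353685) = 468655*(-354992) = -166368775760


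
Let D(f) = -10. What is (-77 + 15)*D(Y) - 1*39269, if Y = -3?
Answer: -38649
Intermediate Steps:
(-77 + 15)*D(Y) - 1*39269 = (-77 + 15)*(-10) - 1*39269 = -62*(-10) - 39269 = 620 - 39269 = -38649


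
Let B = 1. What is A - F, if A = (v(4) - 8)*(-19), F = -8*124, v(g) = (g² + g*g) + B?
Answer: 517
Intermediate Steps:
v(g) = 1 + 2*g² (v(g) = (g² + g*g) + 1 = (g² + g²) + 1 = 2*g² + 1 = 1 + 2*g²)
F = -992
A = -475 (A = ((1 + 2*4²) - 8)*(-19) = ((1 + 2*16) - 8)*(-19) = ((1 + 32) - 8)*(-19) = (33 - 8)*(-19) = 25*(-19) = -475)
A - F = -475 - 1*(-992) = -475 + 992 = 517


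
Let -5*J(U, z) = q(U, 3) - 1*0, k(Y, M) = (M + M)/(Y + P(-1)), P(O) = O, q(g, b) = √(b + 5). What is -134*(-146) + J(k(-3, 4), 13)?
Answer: 19564 - 2*√2/5 ≈ 19563.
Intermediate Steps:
q(g, b) = √(5 + b)
k(Y, M) = 2*M/(-1 + Y) (k(Y, M) = (M + M)/(Y - 1) = (2*M)/(-1 + Y) = 2*M/(-1 + Y))
J(U, z) = -2*√2/5 (J(U, z) = -(√(5 + 3) - 1*0)/5 = -(√8 + 0)/5 = -(2*√2 + 0)/5 = -2*√2/5)
-134*(-146) + J(k(-3, 4), 13) = -134*(-146) - 2*√2/5 = 19564 - 2*√2/5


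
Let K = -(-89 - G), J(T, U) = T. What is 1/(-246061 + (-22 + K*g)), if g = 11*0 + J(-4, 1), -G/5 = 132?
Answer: -1/243799 ≈ -4.1017e-6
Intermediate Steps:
G = -660 (G = -5*132 = -660)
g = -4 (g = 11*0 - 4 = 0 - 4 = -4)
K = -571 (K = -(-89 - 1*(-660)) = -(-89 + 660) = -1*571 = -571)
1/(-246061 + (-22 + K*g)) = 1/(-246061 + (-22 - 571*(-4))) = 1/(-246061 + (-22 + 2284)) = 1/(-246061 + 2262) = 1/(-243799) = -1/243799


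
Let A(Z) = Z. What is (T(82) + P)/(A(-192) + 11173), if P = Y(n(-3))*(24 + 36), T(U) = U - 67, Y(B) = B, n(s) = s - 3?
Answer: -345/10981 ≈ -0.031418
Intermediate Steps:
n(s) = -3 + s
T(U) = -67 + U
P = -360 (P = (-3 - 3)*(24 + 36) = -6*60 = -360)
(T(82) + P)/(A(-192) + 11173) = ((-67 + 82) - 360)/(-192 + 11173) = (15 - 360)/10981 = -345*1/10981 = -345/10981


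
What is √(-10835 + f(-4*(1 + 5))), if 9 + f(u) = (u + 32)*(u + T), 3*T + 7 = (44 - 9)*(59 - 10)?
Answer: 2*I*√14583/3 ≈ 80.507*I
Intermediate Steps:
T = 1708/3 (T = -7/3 + ((44 - 9)*(59 - 10))/3 = -7/3 + (35*49)/3 = -7/3 + (⅓)*1715 = -7/3 + 1715/3 = 1708/3 ≈ 569.33)
f(u) = -9 + (32 + u)*(1708/3 + u) (f(u) = -9 + (u + 32)*(u + 1708/3) = -9 + (32 + u)*(1708/3 + u))
√(-10835 + f(-4*(1 + 5))) = √(-10835 + (54629/3 + (-4*(1 + 5))² + 1804*(-4*(1 + 5))/3)) = √(-10835 + (54629/3 + (-4*6)² + 1804*(-4*6)/3)) = √(-10835 + (54629/3 + (-24)² + (1804/3)*(-24))) = √(-10835 + (54629/3 + 576 - 14432)) = √(-10835 + 13061/3) = √(-19444/3) = 2*I*√14583/3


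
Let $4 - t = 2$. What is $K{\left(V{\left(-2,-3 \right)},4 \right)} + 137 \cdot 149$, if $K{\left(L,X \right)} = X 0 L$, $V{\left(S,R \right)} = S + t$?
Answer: $20413$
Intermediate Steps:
$t = 2$ ($t = 4 - 2 = 2$)
$V{\left(S,R \right)} = 2 + S$ ($V{\left(S,R \right)} = S + 2 = 2 + S$)
$K{\left(L,X \right)} = 0$ ($K{\left(L,X \right)} = 0 L = 0$)
$K{\left(V{\left(-2,-3 \right)},4 \right)} + 137 \cdot 149 = 0 + 137 \cdot 149 = 0 + 20413 = 20413$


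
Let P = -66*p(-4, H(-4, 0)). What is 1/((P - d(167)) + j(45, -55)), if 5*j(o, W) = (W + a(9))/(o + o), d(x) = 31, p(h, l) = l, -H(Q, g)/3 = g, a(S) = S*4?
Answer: -450/13969 ≈ -0.032214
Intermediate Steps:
a(S) = 4*S
H(Q, g) = -3*g
P = 0 (P = -(-198)*0 = -66*0 = 0)
j(o, W) = (36 + W)/(10*o) (j(o, W) = ((W + 4*9)/(o + o))/5 = ((W + 36)/((2*o)))/5 = ((36 + W)*(1/(2*o)))/5 = ((36 + W)/(2*o))/5 = (36 + W)/(10*o))
1/((P - d(167)) + j(45, -55)) = 1/((0 - 1*31) + (⅒)*(36 - 55)/45) = 1/((0 - 31) + (⅒)*(1/45)*(-19)) = 1/(-31 - 19/450) = 1/(-13969/450) = -450/13969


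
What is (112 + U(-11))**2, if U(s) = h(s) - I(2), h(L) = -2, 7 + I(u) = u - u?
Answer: 13689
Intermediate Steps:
I(u) = -7 (I(u) = -7 + (u - u) = -7 + 0 = -7)
U(s) = 5 (U(s) = -2 - 1*(-7) = -2 + 7 = 5)
(112 + U(-11))**2 = (112 + 5)**2 = 117**2 = 13689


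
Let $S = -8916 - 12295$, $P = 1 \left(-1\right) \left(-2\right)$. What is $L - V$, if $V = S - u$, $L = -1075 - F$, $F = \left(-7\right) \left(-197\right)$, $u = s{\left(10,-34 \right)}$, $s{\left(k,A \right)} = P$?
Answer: $18759$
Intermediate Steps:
$P = 2$ ($P = \left(-1\right) \left(-2\right) = 2$)
$s{\left(k,A \right)} = 2$
$S = -21211$
$u = 2$
$F = 1379$
$L = -2454$ ($L = -1075 - 1379 = -2454$)
$V = -21213$ ($V = -21211 - 2 = -21213$)
$L - V = -2454 - -21213 = -2454 + 21213 = 18759$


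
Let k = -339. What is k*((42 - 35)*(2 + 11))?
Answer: -30849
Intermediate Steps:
k*((42 - 35)*(2 + 11)) = -339*(42 - 35)*(2 + 11) = -2373*13 = -339*91 = -30849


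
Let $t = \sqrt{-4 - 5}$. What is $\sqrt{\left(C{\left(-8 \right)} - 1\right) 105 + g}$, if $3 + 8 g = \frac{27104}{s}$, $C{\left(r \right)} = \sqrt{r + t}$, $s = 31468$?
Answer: $\frac{\sqrt{-104239402070 + 103974677520 \sqrt{-8 + 3 i}}}{31468} \approx 11.307 + 13.355 i$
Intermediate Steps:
$t = 3 i$ ($t = \sqrt{-9} = 3 i \approx 3.0 i$)
$C{\left(r \right)} = \sqrt{r + 3 i}$
$g = - \frac{16825}{62936}$ ($g = - \frac{3}{8} + \frac{27104 \cdot \frac{1}{31468}}{8} = - \frac{3}{8} + \frac{1}{8} \cdot \frac{6776}{7867} = - \frac{3}{8} + \frac{847}{7867} = - \frac{16825}{62936} \approx -0.26733$)
$\sqrt{\left(C{\left(-8 \right)} - 1\right) 105 + g} = \sqrt{\left(\sqrt{-8 + 3 i} - 1\right) 105 - \frac{16825}{62936}} = \sqrt{\left(-1 + \sqrt{-8 + 3 i}\right) 105 - \frac{16825}{62936}} = \sqrt{\left(-105 + 105 \sqrt{-8 + 3 i}\right) - \frac{16825}{62936}} = \sqrt{- \frac{6625105}{62936} + 105 \sqrt{-8 + 3 i}}$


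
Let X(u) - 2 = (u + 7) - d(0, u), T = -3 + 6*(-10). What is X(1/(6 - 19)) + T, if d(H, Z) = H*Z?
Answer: -703/13 ≈ -54.077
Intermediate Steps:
T = -63 (T = -3 - 60 = -63)
X(u) = 9 + u (X(u) = 2 + ((u + 7) - 0*u) = 2 + ((7 + u) - 1*0) = 2 + ((7 + u) + 0) = 2 + (7 + u) = 9 + u)
X(1/(6 - 19)) + T = (9 + 1/(6 - 19)) - 63 = (9 + 1/(-13)) - 63 = (9 - 1/13) - 63 = 116/13 - 63 = -703/13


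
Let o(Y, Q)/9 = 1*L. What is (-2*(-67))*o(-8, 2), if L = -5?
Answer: -6030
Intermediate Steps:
o(Y, Q) = -45 (o(Y, Q) = 9*(1*(-5)) = 9*(-5) = -45)
(-2*(-67))*o(-8, 2) = -2*(-67)*(-45) = 134*(-45) = -6030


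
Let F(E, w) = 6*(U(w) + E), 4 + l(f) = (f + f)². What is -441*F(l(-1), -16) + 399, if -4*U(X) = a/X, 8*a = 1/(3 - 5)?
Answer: 205611/512 ≈ 401.58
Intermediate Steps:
a = -1/16 (a = 1/(8*(3 - 5)) = (⅛)/(-2) = (⅛)*(-½) = -1/16 ≈ -0.062500)
U(X) = 1/(64*X) (U(X) = -(-1)/(64*X) = 1/(64*X))
l(f) = -4 + 4*f² (l(f) = -4 + (f + f)² = -4 + (2*f)² = -4 + 4*f²)
F(E, w) = 6*E + 3/(32*w) (F(E, w) = 6*(1/(64*w) + E) = 6*(E + 1/(64*w)) = 6*E + 3/(32*w))
-441*F(l(-1), -16) + 399 = -441*(6*(-4 + 4*(-1)²) + (3/32)/(-16)) + 399 = -441*(6*(-4 + 4*1) + (3/32)*(-1/16)) + 399 = -441*(6*(-4 + 4) - 3/512) + 399 = -441*(6*0 - 3/512) + 399 = -441*(0 - 3/512) + 399 = -441*(-3/512) + 399 = 1323/512 + 399 = 205611/512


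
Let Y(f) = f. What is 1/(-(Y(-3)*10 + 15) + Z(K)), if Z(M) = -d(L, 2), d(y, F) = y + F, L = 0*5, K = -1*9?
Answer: 1/13 ≈ 0.076923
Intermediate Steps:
K = -9
L = 0
d(y, F) = F + y
Z(M) = -2 (Z(M) = -(2 + 0) = -1*2 = -2)
1/(-(Y(-3)*10 + 15) + Z(K)) = 1/(-(-3*10 + 15) - 2) = 1/(-(-30 + 15) - 2) = 1/(-1*(-15) - 2) = 1/(15 - 2) = 1/13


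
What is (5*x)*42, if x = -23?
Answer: -4830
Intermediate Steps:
(5*x)*42 = (5*(-23))*42 = -115*42 = -4830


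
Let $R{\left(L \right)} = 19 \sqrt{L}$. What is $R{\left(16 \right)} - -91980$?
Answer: $92056$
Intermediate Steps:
$R{\left(16 \right)} - -91980 = 19 \sqrt{16} - -91980 = 19 \cdot 4 + 91980 = 76 + 91980 = 92056$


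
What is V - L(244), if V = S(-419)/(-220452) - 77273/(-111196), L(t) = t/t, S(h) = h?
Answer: -928975259/3064172574 ≈ -0.30317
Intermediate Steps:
L(t) = 1
V = 2135197315/3064172574 (V = -419/(-220452) - 77273/(-111196) = -419*(-1/220452) - 77273*(-1/111196) = 419/220452 + 77273/111196 = 2135197315/3064172574 ≈ 0.69683)
V - L(244) = 2135197315/3064172574 - 1*1 = 2135197315/3064172574 - 1 = -928975259/3064172574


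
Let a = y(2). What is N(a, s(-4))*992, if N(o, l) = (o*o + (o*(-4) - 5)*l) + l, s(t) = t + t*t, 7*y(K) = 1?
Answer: -2665504/49 ≈ -54398.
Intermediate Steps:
y(K) = ⅐ (y(K) = (⅐)*1 = ⅐)
a = ⅐ ≈ 0.14286
s(t) = t + t²
N(o, l) = l + o² + l*(-5 - 4*o) (N(o, l) = (o² + (-4*o - 5)*l) + l = (o² + (-5 - 4*o)*l) + l = (o² + l*(-5 - 4*o)) + l = l + o² + l*(-5 - 4*o))
N(a, s(-4))*992 = ((⅐)² - (-16)*(1 - 4) - 4*(-4*(1 - 4))*⅐)*992 = (1/49 - (-16)*(-3) - 4*(-4*(-3))*⅐)*992 = (1/49 - 4*12 - 4*12*⅐)*992 = (1/49 - 48 - 48/7)*992 = -2687/49*992 = -2665504/49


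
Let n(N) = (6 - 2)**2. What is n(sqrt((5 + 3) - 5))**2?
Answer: 256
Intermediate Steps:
n(N) = 16 (n(N) = 4**2 = 16)
n(sqrt((5 + 3) - 5))**2 = 16**2 = 256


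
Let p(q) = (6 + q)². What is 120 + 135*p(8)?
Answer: 26580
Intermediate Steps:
120 + 135*p(8) = 120 + 135*(6 + 8)² = 120 + 135*14² = 120 + 135*196 = 120 + 26460 = 26580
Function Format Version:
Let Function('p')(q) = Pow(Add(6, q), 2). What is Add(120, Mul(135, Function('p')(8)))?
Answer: 26580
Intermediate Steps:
Add(120, Mul(135, Function('p')(8))) = Add(120, Mul(135, Pow(Add(6, 8), 2))) = Add(120, Mul(135, Pow(14, 2))) = Add(120, Mul(135, 196)) = Add(120, 26460) = 26580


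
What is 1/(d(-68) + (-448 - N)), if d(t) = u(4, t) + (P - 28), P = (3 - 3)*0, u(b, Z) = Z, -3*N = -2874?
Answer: -1/1502 ≈ -0.00066578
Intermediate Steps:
N = 958 (N = -⅓*(-2874) = 958)
P = 0 (P = 0*0 = 0)
d(t) = -28 + t (d(t) = t + (0 - 28) = t - 28 = -28 + t)
1/(d(-68) + (-448 - N)) = 1/((-28 - 68) + (-448 - 1*958)) = 1/(-96 + (-448 - 958)) = 1/(-96 - 1406) = 1/(-1502) = -1/1502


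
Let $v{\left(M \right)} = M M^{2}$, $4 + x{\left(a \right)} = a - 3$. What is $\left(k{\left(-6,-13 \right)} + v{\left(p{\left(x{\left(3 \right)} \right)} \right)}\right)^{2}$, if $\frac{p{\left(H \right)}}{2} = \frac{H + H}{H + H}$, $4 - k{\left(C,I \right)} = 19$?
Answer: $49$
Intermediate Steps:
$k{\left(C,I \right)} = -15$ ($k{\left(C,I \right)} = 4 - 19 = -15$)
$x{\left(a \right)} = -7 + a$ ($x{\left(a \right)} = -4 + \left(a - 3\right) = -4 + \left(-3 + a\right) = -7 + a$)
$p{\left(H \right)} = 2$ ($p{\left(H \right)} = 2 \frac{H + H}{H + H} = 2 \frac{2 H}{2 H} = 2 \cdot 2 H \frac{1}{2 H} = 2 \cdot 1 = 2$)
$v{\left(M \right)} = M^{3}$
$\left(k{\left(-6,-13 \right)} + v{\left(p{\left(x{\left(3 \right)} \right)} \right)}\right)^{2} = \left(-15 + 2^{3}\right)^{2} = \left(-15 + 8\right)^{2} = \left(-7\right)^{2} = 49$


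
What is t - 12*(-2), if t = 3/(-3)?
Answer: 23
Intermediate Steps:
t = -1 (t = 3*(-⅓) = -1)
t - 12*(-2) = -1 - 12*(-2) = -1 - 2*(-12) = -1 + 24 = 23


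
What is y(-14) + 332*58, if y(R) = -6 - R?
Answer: 19264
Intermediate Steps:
y(-14) + 332*58 = (-6 - 1*(-14)) + 332*58 = (-6 + 14) + 19256 = 8 + 19256 = 19264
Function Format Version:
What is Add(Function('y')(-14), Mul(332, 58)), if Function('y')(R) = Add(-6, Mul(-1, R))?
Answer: 19264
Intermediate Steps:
Add(Function('y')(-14), Mul(332, 58)) = Add(Add(-6, Mul(-1, -14)), Mul(332, 58)) = Add(Add(-6, 14), 19256) = Add(8, 19256) = 19264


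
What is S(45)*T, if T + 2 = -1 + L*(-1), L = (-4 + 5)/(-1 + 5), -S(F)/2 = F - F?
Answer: 0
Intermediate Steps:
S(F) = 0 (S(F) = -2*(F - F) = -2*0 = 0)
L = ¼ (L = 1/4 = 1*(¼) = ¼ ≈ 0.25000)
T = -13/4 (T = -2 + (-1 + (¼)*(-1)) = -2 + (-1 - ¼) = -2 - 5/4 = -13/4 ≈ -3.2500)
S(45)*T = 0*(-13/4) = 0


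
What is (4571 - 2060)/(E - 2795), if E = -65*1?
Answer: -2511/2860 ≈ -0.87797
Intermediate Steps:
E = -65
(4571 - 2060)/(E - 2795) = (4571 - 2060)/(-65 - 2795) = 2511/(-2860) = 2511*(-1/2860) = -2511/2860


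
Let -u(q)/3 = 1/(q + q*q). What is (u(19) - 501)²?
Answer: 36245686689/144400 ≈ 2.5101e+5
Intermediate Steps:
u(q) = -3/(q + q²) (u(q) = -3/(q + q*q) = -3/(q + q²))
(u(19) - 501)² = (-3/(19*(1 + 19)) - 501)² = (-3*1/19/20 - 501)² = (-3*1/19*1/20 - 501)² = (-3/380 - 501)² = (-190383/380)² = 36245686689/144400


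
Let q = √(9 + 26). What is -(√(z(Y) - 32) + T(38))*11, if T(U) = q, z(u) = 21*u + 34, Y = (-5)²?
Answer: -11*√35 - 11*√527 ≈ -317.60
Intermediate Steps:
Y = 25
q = √35 ≈ 5.9161
z(u) = 34 + 21*u
T(U) = √35
-(√(z(Y) - 32) + T(38))*11 = -(√((34 + 21*25) - 32) + √35)*11 = -(√((34 + 525) - 32) + √35)*11 = -(√(559 - 32) + √35)*11 = -(√527 + √35)*11 = -(√35 + √527)*11 = (-√35 - √527)*11 = -11*√35 - 11*√527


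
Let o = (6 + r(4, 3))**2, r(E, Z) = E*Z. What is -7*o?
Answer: -2268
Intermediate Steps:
o = 324 (o = (6 + 4*3)**2 = (6 + 12)**2 = 18**2 = 324)
-7*o = -7*324 = -2268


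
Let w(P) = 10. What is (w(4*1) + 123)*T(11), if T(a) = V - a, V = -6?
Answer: -2261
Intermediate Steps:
T(a) = -6 - a
(w(4*1) + 123)*T(11) = (10 + 123)*(-6 - 1*11) = 133*(-6 - 11) = 133*(-17) = -2261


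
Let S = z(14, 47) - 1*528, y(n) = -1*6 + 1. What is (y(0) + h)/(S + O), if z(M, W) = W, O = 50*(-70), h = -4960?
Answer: 1655/1327 ≈ 1.2472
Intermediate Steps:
O = -3500
y(n) = -5 (y(n) = -6 + 1 = -5)
S = -481 (S = 47 - 1*528 = 47 - 528 = -481)
(y(0) + h)/(S + O) = (-5 - 4960)/(-481 - 3500) = -4965/(-3981) = -4965*(-1/3981) = 1655/1327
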